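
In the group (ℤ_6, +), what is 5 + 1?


Operation: addition mod 6
5 + 1 = (a + b) mod 6 with a = 5, b = 1

5 + 1 = 0


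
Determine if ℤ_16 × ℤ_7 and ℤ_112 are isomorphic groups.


Comparing ℤ_16 × ℤ_7 and ℤ_112:
gcd(16,7) = 1, so ℤ_16 × ℤ_7 ≅ ℤ_112 (CRT)

Yes, ℤ_16 × ℤ_7 ≅ ℤ_112


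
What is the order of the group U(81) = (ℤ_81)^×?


U(n) is the group of units mod n; |U(n)| = φ(n)
|U(81)| = φ(81) = 54

|U(81) = (ℤ_81)^×| = 54


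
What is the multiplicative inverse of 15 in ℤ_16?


Use the extended Euclidean algorithm to write 1 = 15·s + 16·t; then s mod 16 is the inverse.
Euclidean algorithm:
  15 = 0·16 + 15
  16 = 1·15 + 1
  15 = 15·1 + 0
gcd(15,16) = 1
Back-substitution gives: 15·(-1) + 16·(1) = 1
So 15⁻¹ ≡ -1 ≡ 15 (mod 16)
Check: 15 × 15 = 225 ≡ 1 (mod 16) ✓

15⁻¹ ≡ 15 (mod 16)


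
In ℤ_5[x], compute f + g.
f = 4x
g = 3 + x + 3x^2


Add coefficients mod 5:
x^0: 0 + 3 = 3 (mod 5)
x^1: 4 + 1 = 0 (mod 5)
x^2: 0 + 3 = 3 (mod 5)
Result: 3 + 3x^2

f + g = 3 + 3x^2


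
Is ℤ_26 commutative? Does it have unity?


ℤ_26 is a commutative ring with unity 1; 26 = 2×13 is composite, so 2·13 ≡ 0 gives zero divisors (not an integral domain)
Commutative: Yes
Integral domain: No
Has unity: Yes

ℤ_26: Commutative=Yes, Unity=Yes


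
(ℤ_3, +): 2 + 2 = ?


Operation: addition mod 3
2 + 2 = (a + b) mod 3 with a = 2, b = 2

2 + 2 = 1


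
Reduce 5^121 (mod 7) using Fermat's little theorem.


Fermat's little theorem: if p is prime and gcd(a,p)=1, then a^(p-1) ≡ 1 (mod p)
p = 7 is prime, gcd(5,7) = 1
Reduce exponent: 121 mod 6 = 1
So 5^121 ≡ 5^1 (mod 7)
5^1 mod 7 = 5

5^121 ≡ 5 (mod 7)


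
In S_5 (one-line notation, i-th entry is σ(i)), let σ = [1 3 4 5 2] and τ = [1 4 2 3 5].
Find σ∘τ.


σ∘τ: apply τ first, then σ
1 →τ 1 →σ 1
2 →τ 4 →σ 5
3 →τ 2 →σ 3
4 →τ 3 →σ 4
5 →τ 5 →σ 2

σ∘τ = [1 5 3 4 2]


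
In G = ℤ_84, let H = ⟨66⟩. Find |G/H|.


|⟨66⟩| = n / gcd(66, 84) = 84 / 6 = 14
H is normal (ℤ_84 is abelian).
|G/H| = |G| / |H| = 84 / 14 = 6

|G/H| = 6


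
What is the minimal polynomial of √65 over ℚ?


√65 satisfies x² - 65 = 0, irreducible over ℚ since 65 is squarefree

Minimal polynomial: x² - 65


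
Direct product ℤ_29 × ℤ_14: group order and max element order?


|ℤ_29 × ℤ_14| = 29 × 14 = 406
Max element order = lcm(29,14) = 406
Cyclic? Yes (gcd=1)

|ℤ_29×ℤ_14| = 406, max element order = 406


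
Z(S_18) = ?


Z(G) = {g ∈ G | gx = xg for all x ∈ G}
S_n is non-abelian for n ≥ 3; Z(S_18) is trivial

Z(S_18) = {e}


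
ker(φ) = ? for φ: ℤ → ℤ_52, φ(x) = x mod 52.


Kernel = preimage of identity
ker(φ) = {x ∈ ℤ : x ≡ 0 (mod 52)} = 52ℤ = {0, ±52, ±104, ...}

ker(φ) = 52ℤ


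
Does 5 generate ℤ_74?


g generates ℤ_n iff gcd(g, n) = 1
gcd(5, 74) = 1
Since gcd = 1, 5 is a generator.

Yes, 5 generates ℤ_74


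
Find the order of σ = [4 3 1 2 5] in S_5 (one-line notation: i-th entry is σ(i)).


Cycle decomposition: (1 4 2 3)
Cycle lengths: 4
Order = lcm(4) = 4

ord(σ) = 4


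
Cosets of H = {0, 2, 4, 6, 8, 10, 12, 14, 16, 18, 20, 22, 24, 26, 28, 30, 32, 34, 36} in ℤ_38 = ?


H = {0, 2, 4, 6, 8, 10, 12, 14, 16, 18, 20, 22, 24, 26, 28, 30, 32, 34, 36}, |H| = 19
Number of cosets = |G|/|H| = 38/19 = 2
0 + H = {0, 2, 4, 6, 8, 10, 12, 14, 16, 18, 20, 22, 24, 26, 28, 30, 32, 34, 36}
1 + H = {1, 3, 5, 7, 9, 11, 13, 15, 17, 19, 21, 23, 25, 27, 29, 31, 33, 35, 37}

Cosets: 0+H={0,2,4,6,8,10,12,14,16,18,20,22,24,26,28,30,32,34,36}; 1+H={1,3,5,7,9,11,13,15,17,19,21,23,25,27,29,31,33,35,37}


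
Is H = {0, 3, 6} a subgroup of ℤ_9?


Subgroup test for H = {0, 3, 6} in (ℤ_9, +):
(1) 0 ∈ H? Yes
(2) Closure: for all a,b ∈ H, (a+b) mod 9 ∈ H? Yes
(3) Inverses: for all a ∈ H, -a mod 9 ∈ H? Yes

Yes, H is a subgroup of ℤ_9


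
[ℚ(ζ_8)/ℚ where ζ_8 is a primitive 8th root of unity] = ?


[ℚ(ζ_n):ℚ] = deg Φ_n(x) = φ(n). Here φ(8) = 4

[ℚ(ζ_8)/ℚ where ζ_8 is a primitive 8th root of unity] = 4


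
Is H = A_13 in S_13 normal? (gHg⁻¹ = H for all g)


H = A_13 in S_13
A_13 has index 2 in S_13, and every subgroup of index 2 is normal

Yes, normal subgroup


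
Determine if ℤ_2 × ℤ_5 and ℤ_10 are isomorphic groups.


Comparing ℤ_2 × ℤ_5 and ℤ_10:
gcd(2,5) = 1, so ℤ_2 × ℤ_5 ≅ ℤ_10 (CRT)

Yes, ℤ_2 × ℤ_5 ≅ ℤ_10


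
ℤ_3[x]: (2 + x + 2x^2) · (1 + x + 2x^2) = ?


Expand and collect like terms; reduce coefficients mod 3:
x^0: 2·1 = 2 ≡ 2 (mod 3)
x^1: 2·1 + 1·1 = 3 ≡ 0 (mod 3)
x^2: 2·2 + 1·1 + 2·1 = 7 ≡ 1 (mod 3)
x^3: 1·2 + 2·1 = 4 ≡ 1 (mod 3)
x^4: 2·2 = 4 ≡ 1 (mod 3)
Result: 2 + x^2 + x^3 + x^4

f · g = 2 + x^2 + x^3 + x^4


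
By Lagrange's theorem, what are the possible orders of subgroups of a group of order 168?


Lagrange's theorem: |H| divides |G|
|G| = 168
Divisors of 168: 1, 2, 3, 4, 6, 7, 8, 12, 14, 21, 24, 28, 42, 56, 84, 168

Possible subgroup orders: {1, 2, 3, 4, 6, 7, 8, 12, 14, 21, 24, 28, 42, 56, 84, 168}


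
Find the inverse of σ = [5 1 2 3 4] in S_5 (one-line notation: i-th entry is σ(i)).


To find σ⁻¹, swap domain and range:
σ(1) = 5 → σ⁻¹(5) = 1
σ(2) = 1 → σ⁻¹(1) = 2
σ(3) = 2 → σ⁻¹(2) = 3
σ(4) = 3 → σ⁻¹(3) = 4
σ(5) = 4 → σ⁻¹(4) = 5

σ⁻¹ = [2 3 4 5 1]


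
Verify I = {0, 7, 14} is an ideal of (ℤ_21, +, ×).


Check ideal conditions for I = {0, 7, 14} in ℤ_21:
(1) I is an additive subgroup? Yes
(2) For r ∈ ℤ_21 and a ∈ I: r·a ∈ I? Yes

Yes, I is an ideal of ℤ_21


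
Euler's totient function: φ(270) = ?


Factor n: 270 = 2 × 3^3 × 5
φ(n) = n · ∏(1 - 1/p) over distinct primes p | n
φ(270) = 270 · (1 - 1/2) · (1 - 1/3) · (1 - 1/5) = 72

φ(270) = 72


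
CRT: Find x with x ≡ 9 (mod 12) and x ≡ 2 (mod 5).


m₁ = 12, m₂ = 5, gcd = 1, so CRT applies. M = m₁·m₂ = 60
Let M₁ = M/m₁ = 5, M₂ = M/m₂ = 12
Find y₁ ≡ M₁⁻¹ (mod m₁): 5⁻¹ ≡ 5 (mod 12)
Find y₂ ≡ M₂⁻¹ (mod m₂): 12⁻¹ ≡ 3 (mod 5)
x = a₁·M₁·y₁ + a₂·M₂·y₂ = 9·5·5 + 2·12·3 = 297
Reduce mod 60: x ≡ 57
Check: 57 mod 12 = 9 ✓, 57 mod 5 = 2 ✓

x ≡ 57 (mod 60)


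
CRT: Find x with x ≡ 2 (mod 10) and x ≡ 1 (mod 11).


m₁ = 10, m₂ = 11, gcd = 1, so CRT applies. M = m₁·m₂ = 110
Let M₁ = M/m₁ = 11, M₂ = M/m₂ = 10
Find y₁ ≡ M₁⁻¹ (mod m₁): 11⁻¹ ≡ 1 (mod 10)
Find y₂ ≡ M₂⁻¹ (mod m₂): 10⁻¹ ≡ 10 (mod 11)
x = a₁·M₁·y₁ + a₂·M₂·y₂ = 2·11·1 + 1·10·10 = 122
Reduce mod 110: x ≡ 12
Check: 12 mod 10 = 2 ✓, 12 mod 11 = 1 ✓

x ≡ 12 (mod 110)


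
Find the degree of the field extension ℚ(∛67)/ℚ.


∛67 has minimal polynomial x³ - 67 (irreducible over ℚ since 67 is not a perfect cube)

[ℚ(∛67)/ℚ] = 3


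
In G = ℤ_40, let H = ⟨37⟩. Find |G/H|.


|⟨37⟩| = n / gcd(37, 40) = 40 / 1 = 40
H is normal (ℤ_40 is abelian).
|G/H| = |G| / |H| = 40 / 40 = 1

|G/H| = 1


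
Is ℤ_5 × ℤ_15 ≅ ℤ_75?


Comparing ℤ_5 × ℤ_15 and ℤ_75:
gcd(5,15) = 5 ≠ 1. Max element order in ℤ_5×ℤ_15 is lcm(5,15) = 15 < 75, so it has no element of order 75

No, ℤ_5 × ℤ_15 ≇ ℤ_75


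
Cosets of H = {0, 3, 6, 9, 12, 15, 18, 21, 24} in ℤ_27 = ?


H = {0, 3, 6, 9, 12, 15, 18, 21, 24}, |H| = 9
Number of cosets = |G|/|H| = 27/9 = 3
0 + H = {0, 3, 6, 9, 12, 15, 18, 21, 24}
1 + H = {1, 4, 7, 10, 13, 16, 19, 22, 25}
2 + H = {2, 5, 8, 11, 14, 17, 20, 23, 26}

Cosets: 0+H={0,3,6,9,12,15,18,21,24}; 1+H={1,4,7,10,13,16,19,22,25}; 2+H={2,5,8,11,14,17,20,23,26}


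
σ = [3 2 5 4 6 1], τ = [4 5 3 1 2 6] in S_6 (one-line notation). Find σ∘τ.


σ∘τ: apply τ first, then σ
1 →τ 4 →σ 4
2 →τ 5 →σ 6
3 →τ 3 →σ 5
4 →τ 1 →σ 3
5 →τ 2 →σ 2
6 →τ 6 →σ 1

σ∘τ = [4 6 5 3 2 1]


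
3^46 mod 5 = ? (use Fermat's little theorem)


Fermat's little theorem: if p is prime and gcd(a,p)=1, then a^(p-1) ≡ 1 (mod p)
p = 5 is prime, gcd(3,5) = 1
Reduce exponent: 46 mod 4 = 2
So 3^46 ≡ 3^2 (mod 5)
3^2 mod 5 = 4

3^46 ≡ 4 (mod 5)


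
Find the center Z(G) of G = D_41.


Z(G) = {g ∈ G | gx = xg for all x ∈ G}
For odd n, Z(D_n) = {e}: no nontrivial rotation commutes with all reflections

Z(D_41) = {e}


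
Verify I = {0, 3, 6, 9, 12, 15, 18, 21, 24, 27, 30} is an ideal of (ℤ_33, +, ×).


Check ideal conditions for I = {0, 3, 6, 9, 12, 15, 18, 21, 24, 27, 30} in ℤ_33:
(1) I is an additive subgroup? Yes
(2) For r ∈ ℤ_33 and a ∈ I: r·a ∈ I? Yes

Yes, I is an ideal of ℤ_33


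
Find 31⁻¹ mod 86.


Use the extended Euclidean algorithm to write 1 = 31·s + 86·t; then s mod 86 is the inverse.
Euclidean algorithm:
  31 = 0·86 + 31
  86 = 2·31 + 24
  31 = 1·24 + 7
  24 = 3·7 + 3
  7 = 2·3 + 1
  3 = 3·1 + 0
gcd(31,86) = 1
Back-substitution gives: 31·(25) + 86·(-9) = 1
So 31⁻¹ ≡ 25 ≡ 25 (mod 86)
Check: 31 × 25 = 775 ≡ 1 (mod 86) ✓

31⁻¹ ≡ 25 (mod 86)


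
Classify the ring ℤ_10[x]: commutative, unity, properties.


ℤ_10 has zero divisors (2·5 ≡ 0), and these lift to constant zero divisors in ℤ_10[x]; so not an integral domain
Commutative: Yes
Integral domain: No
Has unity: Yes

ℤ_10[x]: Commutative=Yes, Unity=Yes


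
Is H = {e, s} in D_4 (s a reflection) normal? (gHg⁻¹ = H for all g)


H = {e, s} in D_4 (s a reflection)
r·s·r⁻¹ = sr⁻² ≠ s for n ≥ 3, so {e, s} is not closed under conjugation

No, not a normal subgroup


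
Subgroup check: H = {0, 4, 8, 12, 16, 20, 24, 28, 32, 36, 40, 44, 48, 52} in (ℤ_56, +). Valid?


Subgroup test for H = {0, 4, 8, 12, 16, 20, 24, 28, 32, 36, 40, 44, 48, 52} in (ℤ_56, +):
(1) 0 ∈ H? Yes
(2) Closure: for all a,b ∈ H, (a+b) mod 56 ∈ H? Yes
(3) Inverses: for all a ∈ H, -a mod 56 ∈ H? Yes

Yes, H is a subgroup of ℤ_56


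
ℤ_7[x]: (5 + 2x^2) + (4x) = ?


Add coefficients mod 7:
x^0: 5 + 0 = 5 (mod 7)
x^1: 0 + 4 = 4 (mod 7)
x^2: 2 + 0 = 2 (mod 7)
Result: 5 + 4x + 2x^2

f + g = 5 + 4x + 2x^2


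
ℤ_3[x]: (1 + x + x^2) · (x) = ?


Expand and collect like terms; reduce coefficients mod 3:
x^0: 1·0 = 0 ≡ 0 (mod 3)
x^1: 1·1 + 1·0 = 1 ≡ 1 (mod 3)
x^2: 1·1 + 1·0 = 1 ≡ 1 (mod 3)
x^3: 1·1 = 1 ≡ 1 (mod 3)
Result: x + x^2 + x^3

f · g = x + x^2 + x^3


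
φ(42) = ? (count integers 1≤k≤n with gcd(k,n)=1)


Factor n: 42 = 2 × 3 × 7
φ(n) = n · ∏(1 - 1/p) over distinct primes p | n
φ(42) = 42 · (1 - 1/2) · (1 - 1/3) · (1 - 1/7) = 12

φ(42) = 12


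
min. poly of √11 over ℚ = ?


√11 satisfies x² - 11 = 0, irreducible over ℚ since 11 is squarefree

Minimal polynomial: x² - 11


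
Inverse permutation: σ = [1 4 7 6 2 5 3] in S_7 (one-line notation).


To find σ⁻¹, swap domain and range:
σ(1) = 1 → σ⁻¹(1) = 1
σ(2) = 4 → σ⁻¹(4) = 2
σ(3) = 7 → σ⁻¹(7) = 3
σ(4) = 6 → σ⁻¹(6) = 4
σ(5) = 2 → σ⁻¹(2) = 5
σ(6) = 5 → σ⁻¹(5) = 6
σ(7) = 3 → σ⁻¹(3) = 7

σ⁻¹ = [1 5 7 2 6 4 3]


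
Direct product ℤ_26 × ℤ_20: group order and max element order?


|ℤ_26 × ℤ_20| = 26 × 20 = 520
Max element order = lcm(26,20) = 260
Cyclic? No (gcd=2)

|ℤ_26×ℤ_20| = 520, max element order = 260


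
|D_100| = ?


|D_n| = 2n (n rotations and n reflections)
|D_100| = 2×100 = 200

|D_100| = 200


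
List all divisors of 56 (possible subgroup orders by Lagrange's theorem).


Lagrange's theorem: |H| divides |G|
|G| = 56
Divisors of 56: 1, 2, 4, 7, 8, 14, 28, 56

Possible subgroup orders: {1, 2, 4, 7, 8, 14, 28, 56}


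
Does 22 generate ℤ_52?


g generates ℤ_n iff gcd(g, n) = 1
gcd(22, 52) = 2
Since gcd = 2 ≠ 1, ⟨22⟩ has order 26 < 52, so 22 is not a generator.

No, 22 does not generate ℤ_52


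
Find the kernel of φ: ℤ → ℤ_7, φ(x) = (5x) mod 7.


Kernel = preimage of identity
ker(φ) = {x ∈ ℤ : 5x ≡ 0 (mod 7)}. gcd(5,7) = 1, so 5x ≡ 0 (mod 7) ⟺ x ≡ 0 (mod 7/1 = 7). Hence ker(φ) = 7ℤ

ker(φ) = 7ℤ


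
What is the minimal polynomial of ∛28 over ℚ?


∛28 satisfies x³ - 28 = 0, irreducible over ℚ (no rational root; 28 is not a perfect cube)

Minimal polynomial: x³ - 28


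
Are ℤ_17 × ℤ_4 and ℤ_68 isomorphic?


Comparing ℤ_17 × ℤ_4 and ℤ_68:
gcd(17,4) = 1, so ℤ_17 × ℤ_4 ≅ ℤ_68 (CRT)

Yes, ℤ_17 × ℤ_4 ≅ ℤ_68


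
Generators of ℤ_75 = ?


g generates ℤ_n iff gcd(g,n) = 1
Prime factors of 75: 3, 5
Generators are g ∈ {1,...,74} not divisible by any of these primes.
Generators: {1, 2, 4, 7, 8, 11, 13, 14, 16, 17, 19, 22, 23, 26, 28, 29, 31, 32, 34, 37, 38, 41, 43, 44, 46, 47, 49, 52, 53, 56, 58, 59, 61, 62, 64, 67, 68, 71, 73, 74}
Number of generators = φ(75) = 40

Generators of ℤ_75 = {1, 2, 4, 7, 8, 11, 13, 14, 16, 17, 19, 22, 23, 26, 28, 29, 31, 32, 34, 37, 38, 41, 43, 44, 46, 47, 49, 52, 53, 56, 58, 59, 61, 62, 64, 67, 68, 71, 73, 74}


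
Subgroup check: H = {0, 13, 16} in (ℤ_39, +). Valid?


Subgroup test for H = {0, 13, 16} in (ℤ_39, +):
(1) 0 ∈ H? Yes
(2) Closure: for all a,b ∈ H, (a+b) mod 39 ∈ H? No  [counterexample: 13 + 13 = 26 ∉ H]
(3) Inverses: for all a ∈ H, -a mod 39 ∈ H? No

No, H is not a subgroup of ℤ_39


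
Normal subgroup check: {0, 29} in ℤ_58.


H = {0, 29} in ℤ_58
ℤ_58 is abelian; every subgroup of an abelian group is normal

Yes, normal subgroup


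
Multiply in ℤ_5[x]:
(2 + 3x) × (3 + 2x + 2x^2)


Expand and collect like terms; reduce coefficients mod 5:
x^0: 2·3 = 6 ≡ 1 (mod 5)
x^1: 2·2 + 3·3 = 13 ≡ 3 (mod 5)
x^2: 2·2 + 3·2 = 10 ≡ 0 (mod 5)
x^3: 3·2 = 6 ≡ 1 (mod 5)
Result: 1 + 3x + x^3

f · g = 1 + 3x + x^3


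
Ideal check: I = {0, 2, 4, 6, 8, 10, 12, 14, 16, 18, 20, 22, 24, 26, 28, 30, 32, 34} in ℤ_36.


Check ideal conditions for I = {0, 2, 4, 6, 8, 10, 12, 14, 16, 18, 20, 22, 24, 26, 28, 30, 32, 34} in ℤ_36:
(1) I is an additive subgroup? Yes
(2) For r ∈ ℤ_36 and a ∈ I: r·a ∈ I? Yes

Yes, I is an ideal of ℤ_36


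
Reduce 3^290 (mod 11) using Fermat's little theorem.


Fermat's little theorem: if p is prime and gcd(a,p)=1, then a^(p-1) ≡ 1 (mod p)
p = 11 is prime, gcd(3,11) = 1
Reduce exponent: 290 mod 10 = 0
So 3^290 ≡ 3^0 (mod 11)
3^0 = 1

3^290 ≡ 1 (mod 11)


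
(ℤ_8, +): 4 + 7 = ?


Operation: addition mod 8
4 + 7 = (a + b) mod 8 with a = 4, b = 7

4 + 7 = 3


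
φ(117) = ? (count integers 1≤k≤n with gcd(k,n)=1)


Factor n: 117 = 3^2 × 13
φ(n) = n · ∏(1 - 1/p) over distinct primes p | n
φ(117) = 117 · (1 - 1/3) · (1 - 1/13) = 72

φ(117) = 72


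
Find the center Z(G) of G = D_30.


Z(G) = {g ∈ G | gx = xg for all x ∈ G}
For even n, Z(D_n) = {e, r^(n/2)}: the 180° rotation r^15 commutes with every reflection and rotation

Z(D_30) = {e, r^15}


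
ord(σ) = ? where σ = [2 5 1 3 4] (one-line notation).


Cycle decomposition: (1 2 5 4 3)
Cycle lengths: 5
Order = lcm(5) = 5

ord(σ) = 5


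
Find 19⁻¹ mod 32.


Use the extended Euclidean algorithm to write 1 = 19·s + 32·t; then s mod 32 is the inverse.
Euclidean algorithm:
  19 = 0·32 + 19
  32 = 1·19 + 13
  19 = 1·13 + 6
  13 = 2·6 + 1
  6 = 6·1 + 0
gcd(19,32) = 1
Back-substitution gives: 19·(-5) + 32·(3) = 1
So 19⁻¹ ≡ -5 ≡ 27 (mod 32)
Check: 19 × 27 = 513 ≡ 1 (mod 32) ✓

19⁻¹ ≡ 27 (mod 32)


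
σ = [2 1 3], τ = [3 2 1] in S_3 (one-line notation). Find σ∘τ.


σ∘τ: apply τ first, then σ
1 →τ 3 →σ 3
2 →τ 2 →σ 1
3 →τ 1 →σ 2

σ∘τ = [3 1 2]


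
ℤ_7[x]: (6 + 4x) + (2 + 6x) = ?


Add coefficients mod 7:
x^0: 6 + 2 = 1 (mod 7)
x^1: 4 + 6 = 3 (mod 7)
Result: 1 + 3x

f + g = 1 + 3x


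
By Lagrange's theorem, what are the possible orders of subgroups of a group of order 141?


Lagrange's theorem: |H| divides |G|
|G| = 141
Divisors of 141: 1, 3, 47, 141

Possible subgroup orders: {1, 3, 47, 141}


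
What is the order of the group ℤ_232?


ℤ_n has n elements.

|ℤ_232| = 232


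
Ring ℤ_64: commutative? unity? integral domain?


ℤ_64 is a commutative ring with unity 1; 64 = 2×32 is composite, so 2·32 ≡ 0 gives zero divisors (not an integral domain)
Commutative: Yes
Integral domain: No
Has unity: Yes

ℤ_64: Commutative=Yes, Unity=Yes


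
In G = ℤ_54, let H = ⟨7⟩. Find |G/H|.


|⟨7⟩| = n / gcd(7, 54) = 54 / 1 = 54
H is normal (ℤ_54 is abelian).
|G/H| = |G| / |H| = 54 / 54 = 1

|G/H| = 1


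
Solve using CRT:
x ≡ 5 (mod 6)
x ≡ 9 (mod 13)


m₁ = 6, m₂ = 13, gcd = 1, so CRT applies. M = m₁·m₂ = 78
Let M₁ = M/m₁ = 13, M₂ = M/m₂ = 6
Find y₁ ≡ M₁⁻¹ (mod m₁): 13⁻¹ ≡ 1 (mod 6)
Find y₂ ≡ M₂⁻¹ (mod m₂): 6⁻¹ ≡ 11 (mod 13)
x = a₁·M₁·y₁ + a₂·M₂·y₂ = 5·13·1 + 9·6·11 = 659
Reduce mod 78: x ≡ 35
Check: 35 mod 6 = 5 ✓, 35 mod 13 = 9 ✓

x ≡ 35 (mod 78)


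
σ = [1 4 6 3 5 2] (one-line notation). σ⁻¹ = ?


To find σ⁻¹, swap domain and range:
σ(1) = 1 → σ⁻¹(1) = 1
σ(2) = 4 → σ⁻¹(4) = 2
σ(3) = 6 → σ⁻¹(6) = 3
σ(4) = 3 → σ⁻¹(3) = 4
σ(5) = 5 → σ⁻¹(5) = 5
σ(6) = 2 → σ⁻¹(2) = 6

σ⁻¹ = [1 6 4 2 5 3]


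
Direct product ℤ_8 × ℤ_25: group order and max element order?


|ℤ_8 × ℤ_25| = 8 × 25 = 200
Max element order = lcm(8,25) = 200
Cyclic? Yes (gcd=1)

|ℤ_8×ℤ_25| = 200, max element order = 200


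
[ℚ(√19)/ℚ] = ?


√19 has minimal polynomial x² - 19 (irreducible over ℚ since 19 is squarefree)

[ℚ(√19)/ℚ] = 2


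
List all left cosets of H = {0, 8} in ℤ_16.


H = {0, 8}, |H| = 2
Number of cosets = |G|/|H| = 16/2 = 8
0 + H = {0, 8}
1 + H = {1, 9}
2 + H = {2, 10}
3 + H = {3, 11}
4 + H = {4, 12}
5 + H = {5, 13}
6 + H = {6, 14}
7 + H = {7, 15}

Cosets: 0+H={0,8}; 1+H={1,9}; 2+H={2,10}; 3+H={3,11}; 4+H={4,12}; 5+H={5,13}; 6+H={6,14}; 7+H={7,15}


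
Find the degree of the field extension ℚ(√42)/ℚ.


√42 has minimal polynomial x² - 42 (irreducible over ℚ since 42 is squarefree)

[ℚ(√42)/ℚ] = 2


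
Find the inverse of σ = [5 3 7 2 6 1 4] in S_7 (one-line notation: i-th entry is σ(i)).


To find σ⁻¹, swap domain and range:
σ(1) = 5 → σ⁻¹(5) = 1
σ(2) = 3 → σ⁻¹(3) = 2
σ(3) = 7 → σ⁻¹(7) = 3
σ(4) = 2 → σ⁻¹(2) = 4
σ(5) = 6 → σ⁻¹(6) = 5
σ(6) = 1 → σ⁻¹(1) = 6
σ(7) = 4 → σ⁻¹(4) = 7

σ⁻¹ = [6 4 2 7 1 5 3]


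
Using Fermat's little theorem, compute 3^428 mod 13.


Fermat's little theorem: if p is prime and gcd(a,p)=1, then a^(p-1) ≡ 1 (mod p)
p = 13 is prime, gcd(3,13) = 1
Reduce exponent: 428 mod 12 = 8
So 3^428 ≡ 3^8 (mod 13)
3^8 mod 13 = 9

3^428 ≡ 9 (mod 13)


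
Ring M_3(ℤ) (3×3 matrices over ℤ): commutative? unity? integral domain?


Matrix multiplication is non-commutative for n ≥ 2; the identity matrix I is the unity; singular matrices give zero divisors, so not an integral domain
Commutative: No
Integral domain: No
Has unity: Yes

M_3(ℤ) (3×3 matrices over ℤ): Commutative=No, Unity=Yes


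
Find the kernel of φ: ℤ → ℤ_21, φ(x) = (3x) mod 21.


Kernel = preimage of identity
ker(φ) = {x ∈ ℤ : 3x ≡ 0 (mod 21)}. gcd(3,21) = 3, so 3x ≡ 0 (mod 21) ⟺ x ≡ 0 (mod 21/3 = 7). Hence ker(φ) = 7ℤ

ker(φ) = 7ℤ


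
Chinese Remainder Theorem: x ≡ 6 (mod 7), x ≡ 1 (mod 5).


m₁ = 7, m₂ = 5, gcd = 1, so CRT applies. M = m₁·m₂ = 35
Let M₁ = M/m₁ = 5, M₂ = M/m₂ = 7
Find y₁ ≡ M₁⁻¹ (mod m₁): 5⁻¹ ≡ 3 (mod 7)
Find y₂ ≡ M₂⁻¹ (mod m₂): 7⁻¹ ≡ 3 (mod 5)
x = a₁·M₁·y₁ + a₂·M₂·y₂ = 6·5·3 + 1·7·3 = 111
Reduce mod 35: x ≡ 6
Check: 6 mod 7 = 6 ✓, 6 mod 5 = 1 ✓

x ≡ 6 (mod 35)


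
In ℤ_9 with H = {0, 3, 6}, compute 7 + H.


7 + H = {7 + h (mod 9) : h ∈ H}
7+0=7, 7+3=1, 7+6=4
7 + H = {1, 4, 7} = 1 + H

7 + H = {1, 4, 7}


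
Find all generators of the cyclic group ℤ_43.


g generates ℤ_n iff gcd(g,n) = 1
Prime factors of 43: 43
Generators are g ∈ {1,...,42} not divisible by any of these primes.
Generators: {1, 2, 3, 4, 5, 6, 7, 8, 9, 10, 11, 12, 13, 14, 15, 16, 17, 18, 19, 20, 21, 22, 23, 24, 25, 26, 27, 28, 29, 30, 31, 32, 33, 34, 35, 36, 37, 38, 39, 40, 41, 42}
Number of generators = φ(43) = 42

Generators of ℤ_43 = {1, 2, 3, 4, 5, 6, 7, 8, 9, 10, 11, 12, 13, 14, 15, 16, 17, 18, 19, 20, 21, 22, 23, 24, 25, 26, 27, 28, 29, 30, 31, 32, 33, 34, 35, 36, 37, 38, 39, 40, 41, 42}


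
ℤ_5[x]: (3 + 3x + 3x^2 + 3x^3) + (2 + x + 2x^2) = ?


Add coefficients mod 5:
x^0: 3 + 2 = 0 (mod 5)
x^1: 3 + 1 = 4 (mod 5)
x^2: 3 + 2 = 0 (mod 5)
x^3: 3 + 0 = 3 (mod 5)
Result: 4x + 3x^3

f + g = 4x + 3x^3


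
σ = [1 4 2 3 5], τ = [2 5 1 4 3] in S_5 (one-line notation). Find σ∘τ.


σ∘τ: apply τ first, then σ
1 →τ 2 →σ 4
2 →τ 5 →σ 5
3 →τ 1 →σ 1
4 →τ 4 →σ 3
5 →τ 3 →σ 2

σ∘τ = [4 5 1 3 2]


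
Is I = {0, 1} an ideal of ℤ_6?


Check ideal conditions for I = {0, 1} in ℤ_6:
(1) I is an additive subgroup? No
(2) For r ∈ ℤ_6 and a ∈ I: r·a ∈ I? No  [counterexample: r=2, a=1, r·a mod 6 = 2 ∉ I]

No, I is not an ideal of ℤ_6


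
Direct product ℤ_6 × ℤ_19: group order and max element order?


|ℤ_6 × ℤ_19| = 6 × 19 = 114
Max element order = lcm(6,19) = 114
Cyclic? Yes (gcd=1)

|ℤ_6×ℤ_19| = 114, max element order = 114


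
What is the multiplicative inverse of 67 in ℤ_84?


Use the extended Euclidean algorithm to write 1 = 67·s + 84·t; then s mod 84 is the inverse.
Euclidean algorithm:
  67 = 0·84 + 67
  84 = 1·67 + 17
  67 = 3·17 + 16
  17 = 1·16 + 1
  16 = 16·1 + 0
gcd(67,84) = 1
Back-substitution gives: 67·(-5) + 84·(4) = 1
So 67⁻¹ ≡ -5 ≡ 79 (mod 84)
Check: 67 × 79 = 5293 ≡ 1 (mod 84) ✓

67⁻¹ ≡ 79 (mod 84)


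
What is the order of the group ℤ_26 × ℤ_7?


|A × B| = |A| · |B|
|ℤ_26 × ℤ_7| = 26 × 7 = 182

|ℤ_26 × ℤ_7| = 182


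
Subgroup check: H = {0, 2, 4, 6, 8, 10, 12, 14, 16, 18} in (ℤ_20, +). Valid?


Subgroup test for H = {0, 2, 4, 6, 8, 10, 12, 14, 16, 18} in (ℤ_20, +):
(1) 0 ∈ H? Yes
(2) Closure: for all a,b ∈ H, (a+b) mod 20 ∈ H? Yes
(3) Inverses: for all a ∈ H, -a mod 20 ∈ H? Yes

Yes, H is a subgroup of ℤ_20


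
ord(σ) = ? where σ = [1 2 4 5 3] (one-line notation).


Cycle decomposition: (3 4 5)
Cycle lengths: 3
Order = lcm(3) = 3

ord(σ) = 3


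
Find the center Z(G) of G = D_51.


Z(G) = {g ∈ G | gx = xg for all x ∈ G}
For odd n, Z(D_n) = {e}: no nontrivial rotation commutes with all reflections

Z(D_51) = {e}


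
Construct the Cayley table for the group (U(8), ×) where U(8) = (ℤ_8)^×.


Elements: {1, 3, 5, 7}
Operation: multiplication mod 8
Entry (a, b) = (a × b) mod 8

Cayley table:
  | 1 | 3 | 5 | 7
1 | 1 | 3 | 5 | 7
3 | 3 | 1 | 7 | 5
5 | 5 | 7 | 1 | 3
7 | 7 | 5 | 3 | 1


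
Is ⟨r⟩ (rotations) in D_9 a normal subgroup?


H = ⟨r⟩ (rotations) in D_9
The rotation subgroup ⟨r⟩ has index 2 in D_9, so it is normal

Yes, normal subgroup


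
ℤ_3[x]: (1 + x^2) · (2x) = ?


Expand and collect like terms; reduce coefficients mod 3:
x^0: 1·0 = 0 ≡ 0 (mod 3)
x^1: 1·2 + 0·0 = 2 ≡ 2 (mod 3)
x^2: 0·2 + 1·0 = 0 ≡ 0 (mod 3)
x^3: 1·2 = 2 ≡ 2 (mod 3)
Result: 2x + 2x^3

f · g = 2x + 2x^3


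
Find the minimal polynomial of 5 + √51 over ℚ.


Let α = 5 + √51. Then α - 5 = √51, so (α - 5)² = 51, giving α² - 10α - 26 = 0. Degree 2 and α ∉ ℚ, so this is the minimal polynomial.

Minimal polynomial: x² - 10x - 26


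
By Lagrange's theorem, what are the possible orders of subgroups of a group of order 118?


Lagrange's theorem: |H| divides |G|
|G| = 118
Divisors of 118: 1, 2, 59, 118

Possible subgroup orders: {1, 2, 59, 118}


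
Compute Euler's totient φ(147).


Factor n: 147 = 3 × 7^2
φ(n) = n · ∏(1 - 1/p) over distinct primes p | n
φ(147) = 147 · (1 - 1/3) · (1 - 1/7) = 84

φ(147) = 84


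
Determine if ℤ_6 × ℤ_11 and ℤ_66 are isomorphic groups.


Comparing ℤ_6 × ℤ_11 and ℤ_66:
gcd(6,11) = 1, so ℤ_6 × ℤ_11 ≅ ℤ_66 (CRT)

Yes, ℤ_6 × ℤ_11 ≅ ℤ_66


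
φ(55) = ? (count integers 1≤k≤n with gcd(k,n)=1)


Factor n: 55 = 5 × 11
φ(n) = n · ∏(1 - 1/p) over distinct primes p | n
φ(55) = 55 · (1 - 1/5) · (1 - 1/11) = 40

φ(55) = 40


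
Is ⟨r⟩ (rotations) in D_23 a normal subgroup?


H = ⟨r⟩ (rotations) in D_23
The rotation subgroup ⟨r⟩ has index 2 in D_23, so it is normal

Yes, normal subgroup


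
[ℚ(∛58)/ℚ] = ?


∛58 has minimal polynomial x³ - 58 (irreducible over ℚ since 58 is not a perfect cube)

[ℚ(∛58)/ℚ] = 3


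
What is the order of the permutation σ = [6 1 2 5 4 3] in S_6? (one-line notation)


Cycle decomposition: (1 6 3 2) (4 5)
Cycle lengths: 4, 2
Order = lcm(4, 2) = 4

ord(σ) = 4


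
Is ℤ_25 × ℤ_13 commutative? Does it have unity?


Direct product ring; commutative with unity (1,1); but (1,0)·(0,1) = (0,0) gives zero divisors, so not an integral domain
Commutative: Yes
Integral domain: No
Has unity: Yes

ℤ_25 × ℤ_13: Commutative=Yes, Unity=Yes


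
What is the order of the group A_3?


|A_n| = n!/2 (even permutations)
|A_3| = 3!/2 = 6/2 = 3

|A_3| = 3


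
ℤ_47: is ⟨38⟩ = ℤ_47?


g generates ℤ_n iff gcd(g, n) = 1
gcd(38, 47) = 1
Since gcd = 1, 38 is a generator.

Yes, 38 generates ℤ_47


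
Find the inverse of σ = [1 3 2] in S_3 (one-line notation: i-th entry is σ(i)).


To find σ⁻¹, swap domain and range:
σ(1) = 1 → σ⁻¹(1) = 1
σ(2) = 3 → σ⁻¹(3) = 2
σ(3) = 2 → σ⁻¹(2) = 3

σ⁻¹ = [1 3 2]


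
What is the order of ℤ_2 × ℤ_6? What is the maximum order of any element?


|ℤ_2 × ℤ_6| = 2 × 6 = 12
Max element order = lcm(2,6) = 6
Cyclic? No (gcd=2)

|ℤ_2×ℤ_6| = 12, max element order = 6


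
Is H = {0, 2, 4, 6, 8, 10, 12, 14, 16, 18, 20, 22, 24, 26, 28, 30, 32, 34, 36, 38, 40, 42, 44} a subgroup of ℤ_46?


Subgroup test for H = {0, 2, 4, 6, 8, 10, 12, 14, 16, 18, 20, 22, 24, 26, 28, 30, 32, 34, 36, 38, 40, 42, 44} in (ℤ_46, +):
(1) 0 ∈ H? Yes
(2) Closure: for all a,b ∈ H, (a+b) mod 46 ∈ H? Yes
(3) Inverses: for all a ∈ H, -a mod 46 ∈ H? Yes

Yes, H is a subgroup of ℤ_46


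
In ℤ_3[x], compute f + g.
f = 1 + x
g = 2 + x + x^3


Add coefficients mod 3:
x^0: 1 + 2 = 0 (mod 3)
x^1: 1 + 1 = 2 (mod 3)
x^2: 0 + 0 = 0 (mod 3)
x^3: 0 + 1 = 1 (mod 3)
Result: 2x + x^3

f + g = 2x + x^3


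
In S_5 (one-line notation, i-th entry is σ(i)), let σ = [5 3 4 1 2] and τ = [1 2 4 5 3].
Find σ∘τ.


σ∘τ: apply τ first, then σ
1 →τ 1 →σ 5
2 →τ 2 →σ 3
3 →τ 4 →σ 1
4 →τ 5 →σ 2
5 →τ 3 →σ 4

σ∘τ = [5 3 1 2 4]


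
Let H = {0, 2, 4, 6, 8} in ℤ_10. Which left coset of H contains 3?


3 + H = {3 + h (mod 10) : h ∈ H}
3+0=3, 3+2=5, 3+4=7, 3+6=9, 3+8=1
3 + H = {1, 3, 5, 7, 9} = 1 + H

3 + H = {1, 3, 5, 7, 9}


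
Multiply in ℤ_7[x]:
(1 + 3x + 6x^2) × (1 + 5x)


Expand and collect like terms; reduce coefficients mod 7:
x^0: 1·1 = 1 ≡ 1 (mod 7)
x^1: 1·5 + 3·1 = 8 ≡ 1 (mod 7)
x^2: 3·5 + 6·1 = 21 ≡ 0 (mod 7)
x^3: 6·5 = 30 ≡ 2 (mod 7)
Result: 1 + x + 2x^3

f · g = 1 + x + 2x^3


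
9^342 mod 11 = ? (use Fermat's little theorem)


Fermat's little theorem: if p is prime and gcd(a,p)=1, then a^(p-1) ≡ 1 (mod p)
p = 11 is prime, gcd(9,11) = 1
Reduce exponent: 342 mod 10 = 2
So 9^342 ≡ 9^2 (mod 11)
9^2 mod 11 = 4

9^342 ≡ 4 (mod 11)


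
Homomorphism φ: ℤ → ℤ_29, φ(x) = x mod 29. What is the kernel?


Kernel = preimage of identity
ker(φ) = {x ∈ ℤ : x ≡ 0 (mod 29)} = 29ℤ = {0, ±29, ±58, ...}

ker(φ) = 29ℤ


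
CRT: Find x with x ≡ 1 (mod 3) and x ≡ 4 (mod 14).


m₁ = 3, m₂ = 14, gcd = 1, so CRT applies. M = m₁·m₂ = 42
Let M₁ = M/m₁ = 14, M₂ = M/m₂ = 3
Find y₁ ≡ M₁⁻¹ (mod m₁): 14⁻¹ ≡ 2 (mod 3)
Find y₂ ≡ M₂⁻¹ (mod m₂): 3⁻¹ ≡ 5 (mod 14)
x = a₁·M₁·y₁ + a₂·M₂·y₂ = 1·14·2 + 4·3·5 = 88
Reduce mod 42: x ≡ 4
Check: 4 mod 3 = 1 ✓, 4 mod 14 = 4 ✓

x ≡ 4 (mod 42)


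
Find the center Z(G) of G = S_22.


Z(G) = {g ∈ G | gx = xg for all x ∈ G}
S_n is non-abelian for n ≥ 3; Z(S_22) is trivial

Z(S_22) = {e}


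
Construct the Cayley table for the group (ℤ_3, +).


Elements: {0, 1, 2}
Operation: addition mod 3
Entry (a, b) = (a + b) mod 3

Cayley table:
  | 0 | 1 | 2
0 | 0 | 1 | 2
1 | 1 | 2 | 0
2 | 2 | 0 | 1


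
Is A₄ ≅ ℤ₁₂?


Comparing A₄ and ℤ₁₂:
A₄ is non-abelian, ℤ₁₂ is abelian

No, A₄ ≇ ℤ₁₂


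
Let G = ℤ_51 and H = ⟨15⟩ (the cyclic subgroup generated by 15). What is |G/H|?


|⟨15⟩| = n / gcd(15, 51) = 51 / 3 = 17
H is normal (ℤ_51 is abelian).
|G/H| = |G| / |H| = 51 / 17 = 3

|G/H| = 3


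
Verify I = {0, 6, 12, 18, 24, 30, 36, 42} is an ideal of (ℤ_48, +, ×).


Check ideal conditions for I = {0, 6, 12, 18, 24, 30, 36, 42} in ℤ_48:
(1) I is an additive subgroup? Yes
(2) For r ∈ ℤ_48 and a ∈ I: r·a ∈ I? Yes

Yes, I is an ideal of ℤ_48


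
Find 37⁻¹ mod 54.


Use the extended Euclidean algorithm to write 1 = 37·s + 54·t; then s mod 54 is the inverse.
Euclidean algorithm:
  37 = 0·54 + 37
  54 = 1·37 + 17
  37 = 2·17 + 3
  17 = 5·3 + 2
  3 = 1·2 + 1
  2 = 2·1 + 0
gcd(37,54) = 1
Back-substitution gives: 37·(19) + 54·(-13) = 1
So 37⁻¹ ≡ 19 ≡ 19 (mod 54)
Check: 37 × 19 = 703 ≡ 1 (mod 54) ✓

37⁻¹ ≡ 19 (mod 54)


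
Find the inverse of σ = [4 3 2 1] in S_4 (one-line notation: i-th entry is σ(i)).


To find σ⁻¹, swap domain and range:
σ(1) = 4 → σ⁻¹(4) = 1
σ(2) = 3 → σ⁻¹(3) = 2
σ(3) = 2 → σ⁻¹(2) = 3
σ(4) = 1 → σ⁻¹(1) = 4

σ⁻¹ = [4 3 2 1]


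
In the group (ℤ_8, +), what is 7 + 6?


Operation: addition mod 8
7 + 6 = (a + b) mod 8 with a = 7, b = 6

7 + 6 = 5


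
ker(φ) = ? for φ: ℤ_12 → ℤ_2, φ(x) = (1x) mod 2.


Kernel = preimage of identity
ker(φ) = {x ∈ ℤ_12 : 1x ≡ 0 (mod 2)}. Since 2 | 12, φ is well-defined. The kernel is the cyclic subgroup ⟨2⟩ of ℤ_12 (order 6), i.e. {0, 2, 4, 6, 8, 10}

ker(φ) = {0, 2, 4, 6, 8, 10}


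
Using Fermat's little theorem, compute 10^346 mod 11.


Fermat's little theorem: if p is prime and gcd(a,p)=1, then a^(p-1) ≡ 1 (mod p)
p = 11 is prime, gcd(10,11) = 1
Reduce exponent: 346 mod 10 = 6
So 10^346 ≡ 10^6 (mod 11)
10^6 mod 11 = 1

10^346 ≡ 1 (mod 11)


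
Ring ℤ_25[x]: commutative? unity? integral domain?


ℤ_25 has zero divisors (5·5 ≡ 0), and these lift to constant zero divisors in ℤ_25[x]; so not an integral domain
Commutative: Yes
Integral domain: No
Has unity: Yes

ℤ_25[x]: Commutative=Yes, Unity=Yes


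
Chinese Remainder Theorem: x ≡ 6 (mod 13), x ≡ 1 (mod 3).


m₁ = 13, m₂ = 3, gcd = 1, so CRT applies. M = m₁·m₂ = 39
Let M₁ = M/m₁ = 3, M₂ = M/m₂ = 13
Find y₁ ≡ M₁⁻¹ (mod m₁): 3⁻¹ ≡ 9 (mod 13)
Find y₂ ≡ M₂⁻¹ (mod m₂): 13⁻¹ ≡ 1 (mod 3)
x = a₁·M₁·y₁ + a₂·M₂·y₂ = 6·3·9 + 1·13·1 = 175
Reduce mod 39: x ≡ 19
Check: 19 mod 13 = 6 ✓, 19 mod 3 = 1 ✓

x ≡ 19 (mod 39)


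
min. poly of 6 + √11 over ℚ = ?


Let α = 6 + √11. Then α - 6 = √11, so (α - 6)² = 11, giving α² - 12α + 25 = 0. Degree 2 and α ∉ ℚ, so this is the minimal polynomial.

Minimal polynomial: x² - 12x + 25


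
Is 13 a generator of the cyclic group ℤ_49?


g generates ℤ_n iff gcd(g, n) = 1
gcd(13, 49) = 1
Since gcd = 1, 13 is a generator.

Yes, 13 generates ℤ_49


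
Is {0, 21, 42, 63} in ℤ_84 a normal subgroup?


H = {0, 21, 42, 63} in ℤ_84
ℤ_84 is abelian; every subgroup of an abelian group is normal

Yes, normal subgroup


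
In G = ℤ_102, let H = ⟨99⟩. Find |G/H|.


|⟨99⟩| = n / gcd(99, 102) = 102 / 3 = 34
H is normal (ℤ_102 is abelian).
|G/H| = |G| / |H| = 102 / 34 = 3

|G/H| = 3


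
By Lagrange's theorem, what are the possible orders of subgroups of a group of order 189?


Lagrange's theorem: |H| divides |G|
|G| = 189
Divisors of 189: 1, 3, 7, 9, 21, 27, 63, 189

Possible subgroup orders: {1, 3, 7, 9, 21, 27, 63, 189}


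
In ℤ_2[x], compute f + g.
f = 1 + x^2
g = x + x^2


Add coefficients mod 2:
x^0: 1 + 0 = 1 (mod 2)
x^1: 0 + 1 = 1 (mod 2)
x^2: 1 + 1 = 0 (mod 2)
Result: 1 + x

f + g = 1 + x


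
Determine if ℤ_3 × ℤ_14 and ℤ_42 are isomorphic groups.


Comparing ℤ_3 × ℤ_14 and ℤ_42:
gcd(3,14) = 1, so ℤ_3 × ℤ_14 ≅ ℤ_42 (CRT)

Yes, ℤ_3 × ℤ_14 ≅ ℤ_42


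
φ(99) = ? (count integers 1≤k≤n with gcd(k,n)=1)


Factor n: 99 = 3^2 × 11
φ(n) = n · ∏(1 - 1/p) over distinct primes p | n
φ(99) = 99 · (1 - 1/3) · (1 - 1/11) = 60

φ(99) = 60


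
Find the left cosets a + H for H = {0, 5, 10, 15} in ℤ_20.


H = {0, 5, 10, 15}, |H| = 4
Number of cosets = |G|/|H| = 20/4 = 5
0 + H = {0, 5, 10, 15}
1 + H = {1, 6, 11, 16}
2 + H = {2, 7, 12, 17}
3 + H = {3, 8, 13, 18}
4 + H = {4, 9, 14, 19}

Cosets: 0+H={0,5,10,15}; 1+H={1,6,11,16}; 2+H={2,7,12,17}; 3+H={3,8,13,18}; 4+H={4,9,14,19}


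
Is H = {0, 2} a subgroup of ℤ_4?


Subgroup test for H = {0, 2} in (ℤ_4, +):
(1) 0 ∈ H? Yes
(2) Closure: for all a,b ∈ H, (a+b) mod 4 ∈ H? Yes
(3) Inverses: for all a ∈ H, -a mod 4 ∈ H? Yes

Yes, H is a subgroup of ℤ_4


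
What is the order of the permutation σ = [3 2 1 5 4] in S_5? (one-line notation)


Cycle decomposition: (1 3) (4 5)
Cycle lengths: 2, 2
Order = lcm(2, 2) = 2

ord(σ) = 2


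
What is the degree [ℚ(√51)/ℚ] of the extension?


√51 has minimal polynomial x² - 51 (irreducible over ℚ since 51 is squarefree)

[ℚ(√51)/ℚ] = 2


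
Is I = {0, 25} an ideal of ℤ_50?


Check ideal conditions for I = {0, 25} in ℤ_50:
(1) I is an additive subgroup? Yes
(2) For r ∈ ℤ_50 and a ∈ I: r·a ∈ I? Yes

Yes, I is an ideal of ℤ_50


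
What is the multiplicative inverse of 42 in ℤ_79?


Use the extended Euclidean algorithm to write 1 = 42·s + 79·t; then s mod 79 is the inverse.
Euclidean algorithm:
  42 = 0·79 + 42
  79 = 1·42 + 37
  42 = 1·37 + 5
  37 = 7·5 + 2
  5 = 2·2 + 1
  2 = 2·1 + 0
gcd(42,79) = 1
Back-substitution gives: 42·(32) + 79·(-17) = 1
So 42⁻¹ ≡ 32 ≡ 32 (mod 79)
Check: 42 × 32 = 1344 ≡ 1 (mod 79) ✓

42⁻¹ ≡ 32 (mod 79)


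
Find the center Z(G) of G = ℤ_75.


Z(G) = {g ∈ G | gx = xg for all x ∈ G}
ℤ_75 is abelian, so Z(G) = G

Z(ℤ_75) = ℤ_75


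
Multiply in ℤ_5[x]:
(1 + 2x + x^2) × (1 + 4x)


Expand and collect like terms; reduce coefficients mod 5:
x^0: 1·1 = 1 ≡ 1 (mod 5)
x^1: 1·4 + 2·1 = 6 ≡ 1 (mod 5)
x^2: 2·4 + 1·1 = 9 ≡ 4 (mod 5)
x^3: 1·4 = 4 ≡ 4 (mod 5)
Result: 1 + x + 4x^2 + 4x^3

f · g = 1 + x + 4x^2 + 4x^3


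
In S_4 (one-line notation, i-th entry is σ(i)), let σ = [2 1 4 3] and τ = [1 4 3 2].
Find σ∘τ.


σ∘τ: apply τ first, then σ
1 →τ 1 →σ 2
2 →τ 4 →σ 3
3 →τ 3 →σ 4
4 →τ 2 →σ 1

σ∘τ = [2 3 4 1]


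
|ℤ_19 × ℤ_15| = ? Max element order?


|ℤ_19 × ℤ_15| = 19 × 15 = 285
Max element order = lcm(19,15) = 285
Cyclic? Yes (gcd=1)

|ℤ_19×ℤ_15| = 285, max element order = 285


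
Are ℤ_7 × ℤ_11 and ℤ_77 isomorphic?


Comparing ℤ_7 × ℤ_11 and ℤ_77:
gcd(7,11) = 1, so ℤ_7 × ℤ_11 ≅ ℤ_77 (CRT)

Yes, ℤ_7 × ℤ_11 ≅ ℤ_77


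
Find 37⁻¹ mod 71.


Use the extended Euclidean algorithm to write 1 = 37·s + 71·t; then s mod 71 is the inverse.
Euclidean algorithm:
  37 = 0·71 + 37
  71 = 1·37 + 34
  37 = 1·34 + 3
  34 = 11·3 + 1
  3 = 3·1 + 0
gcd(37,71) = 1
Back-substitution gives: 37·(-23) + 71·(12) = 1
So 37⁻¹ ≡ -23 ≡ 48 (mod 71)
Check: 37 × 48 = 1776 ≡ 1 (mod 71) ✓

37⁻¹ ≡ 48 (mod 71)


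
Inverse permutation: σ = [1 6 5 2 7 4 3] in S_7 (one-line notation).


To find σ⁻¹, swap domain and range:
σ(1) = 1 → σ⁻¹(1) = 1
σ(2) = 6 → σ⁻¹(6) = 2
σ(3) = 5 → σ⁻¹(5) = 3
σ(4) = 2 → σ⁻¹(2) = 4
σ(5) = 7 → σ⁻¹(7) = 5
σ(6) = 4 → σ⁻¹(4) = 6
σ(7) = 3 → σ⁻¹(3) = 7

σ⁻¹ = [1 4 7 6 3 2 5]


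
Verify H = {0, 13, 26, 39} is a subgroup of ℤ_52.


Subgroup test for H = {0, 13, 26, 39} in (ℤ_52, +):
(1) 0 ∈ H? Yes
(2) Closure: for all a,b ∈ H, (a+b) mod 52 ∈ H? Yes
(3) Inverses: for all a ∈ H, -a mod 52 ∈ H? Yes

Yes, H is a subgroup of ℤ_52


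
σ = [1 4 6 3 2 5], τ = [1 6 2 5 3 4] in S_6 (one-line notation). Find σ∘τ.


σ∘τ: apply τ first, then σ
1 →τ 1 →σ 1
2 →τ 6 →σ 5
3 →τ 2 →σ 4
4 →τ 5 →σ 2
5 →τ 3 →σ 6
6 →τ 4 →σ 3

σ∘τ = [1 5 4 2 6 3]


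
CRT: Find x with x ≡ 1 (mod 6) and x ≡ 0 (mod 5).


m₁ = 6, m₂ = 5, gcd = 1, so CRT applies. M = m₁·m₂ = 30
Let M₁ = M/m₁ = 5, M₂ = M/m₂ = 6
Find y₁ ≡ M₁⁻¹ (mod m₁): 5⁻¹ ≡ 5 (mod 6)
Find y₂ ≡ M₂⁻¹ (mod m₂): 6⁻¹ ≡ 1 (mod 5)
x = a₁·M₁·y₁ + a₂·M₂·y₂ = 1·5·5 + 0·6·1 = 25
Reduce mod 30: x ≡ 25
Check: 25 mod 6 = 1 ✓, 25 mod 5 = 0 ✓

x ≡ 25 (mod 30)


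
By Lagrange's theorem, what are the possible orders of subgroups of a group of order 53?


Lagrange's theorem: |H| divides |G|
|G| = 53
Divisors of 53: 1, 53

Possible subgroup orders: {1, 53}


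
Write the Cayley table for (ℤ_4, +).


Elements: {0, 1, 2, 3}
Operation: addition mod 4
Entry (a, b) = (a + b) mod 4

Cayley table:
  | 0 | 1 | 2 | 3
0 | 0 | 1 | 2 | 3
1 | 1 | 2 | 3 | 0
2 | 2 | 3 | 0 | 1
3 | 3 | 0 | 1 | 2


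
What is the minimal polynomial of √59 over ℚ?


√59 satisfies x² - 59 = 0, irreducible over ℚ since 59 is squarefree

Minimal polynomial: x² - 59


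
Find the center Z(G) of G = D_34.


Z(G) = {g ∈ G | gx = xg for all x ∈ G}
For even n, Z(D_n) = {e, r^(n/2)}: the 180° rotation r^17 commutes with every reflection and rotation

Z(D_34) = {e, r^17}


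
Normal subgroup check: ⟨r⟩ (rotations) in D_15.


H = ⟨r⟩ (rotations) in D_15
The rotation subgroup ⟨r⟩ has index 2 in D_15, so it is normal

Yes, normal subgroup


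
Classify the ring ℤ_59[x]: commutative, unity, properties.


ℤ_59 is a field (n prime), so ℤ_59[x] is a commutative integral domain with unity
Commutative: Yes
Integral domain: Yes
Has unity: Yes

ℤ_59[x]: Commutative=Yes, Unity=Yes


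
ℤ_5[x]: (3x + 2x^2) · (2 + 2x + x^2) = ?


Expand and collect like terms; reduce coefficients mod 5:
x^0: 0·2 = 0 ≡ 0 (mod 5)
x^1: 0·2 + 3·2 = 6 ≡ 1 (mod 5)
x^2: 0·1 + 3·2 + 2·2 = 10 ≡ 0 (mod 5)
x^3: 3·1 + 2·2 = 7 ≡ 2 (mod 5)
x^4: 2·1 = 2 ≡ 2 (mod 5)
Result: x + 2x^3 + 2x^4

f · g = x + 2x^3 + 2x^4


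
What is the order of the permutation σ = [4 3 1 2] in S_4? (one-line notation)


Cycle decomposition: (1 4 2 3)
Cycle lengths: 4
Order = lcm(4) = 4

ord(σ) = 4


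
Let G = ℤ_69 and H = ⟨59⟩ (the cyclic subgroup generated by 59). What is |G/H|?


|⟨59⟩| = n / gcd(59, 69) = 69 / 1 = 69
H is normal (ℤ_69 is abelian).
|G/H| = |G| / |H| = 69 / 69 = 1

|G/H| = 1


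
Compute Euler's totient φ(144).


Factor n: 144 = 2^4 × 3^2
φ(n) = n · ∏(1 - 1/p) over distinct primes p | n
φ(144) = 144 · (1 - 1/2) · (1 - 1/3) = 48

φ(144) = 48
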